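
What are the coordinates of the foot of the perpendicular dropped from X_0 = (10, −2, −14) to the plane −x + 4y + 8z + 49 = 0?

(9, 2, -6)

The perpendicular from X_0 has direction n = (−1, 4, 8): r = (10, −2, −14) + t(−1, 4, 8).
Substitute into the plane: n·(X_0 + tn) = -49 gives -130 + 81t = -49, so t = 1.
Foot = (10, −2, −14) + 1·(−1, 4, 8) = (9, 2, −6).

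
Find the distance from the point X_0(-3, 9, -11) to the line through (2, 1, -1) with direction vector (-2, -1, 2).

Direction vector d = (-2, -1, 2).
AP = (-5, 8, -10), and AP × d = (6, 30, 21).
|AP × d|² = 1377 and |d|² = 9, so the distance is √(1377/9) = √153 = 3√17.

3√17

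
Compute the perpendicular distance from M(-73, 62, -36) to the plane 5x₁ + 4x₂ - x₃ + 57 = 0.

4√42/7

Normal vector n = (5, 4, -1), and n·(-73, 62, -36) - (-57) = -24.
|n| = √(25 + 16 + 1) = √42, so the distance is |-24|/√42 = 4√42/7.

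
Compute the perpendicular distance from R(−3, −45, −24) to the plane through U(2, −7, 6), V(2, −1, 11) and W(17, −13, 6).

4√65/13

UV = (0, 6, 5) and UW = (15, −6, 0), so a normal is n = UV × UW = (30, 75, −90).
Then n·(−3, −45, −24) − (−1005) = −300.
|n| = √(900 + 5625 + 8100) = 15√65, so the distance is |-300|/(15√65) = 20/√65.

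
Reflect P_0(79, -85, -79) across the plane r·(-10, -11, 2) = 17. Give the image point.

With n = (-10, -11, 2), the signed offset is (n·P_0 − 17)/|n|² = -30/225 = -2/15.
P_0' = P_0 − 2t·n = (79, -85, -79) − (-4/15)·(-10, -11, 2) = (229/3, -1319/15, -1177/15).

(229/3, -1319/15, -1177/15)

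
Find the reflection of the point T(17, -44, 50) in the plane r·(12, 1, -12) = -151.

(41, -42, 26)

n = (12, 1, -12), |n|² = 289, n·T − (-151) = -289, so t = -289/289 = -1.
Foot F = T − (-1)·n = (29, -43, 38); the reflection is 2F − T = (41, -42, 26).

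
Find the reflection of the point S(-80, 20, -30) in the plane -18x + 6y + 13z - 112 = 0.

(-8, -4, -82)

n = (-18, 6, 13), |n|² = 529, n·S − 112 = 1058, so t = 1058/529 = 2.
Foot F = S − 2·n = (-44, 8, -56); the reflection is 2F − S = (-8, -4, -82).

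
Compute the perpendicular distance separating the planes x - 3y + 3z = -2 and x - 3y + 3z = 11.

With common normal n = (1, -3, 3) (|n| = √19), the distance is |(-2) − 11|/|n| = 13/√19.

13/√19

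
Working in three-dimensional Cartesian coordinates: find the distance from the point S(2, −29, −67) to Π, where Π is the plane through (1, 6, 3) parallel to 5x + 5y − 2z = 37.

10/√6

Parallel planes share the normal n = (5, 5, −2); since (1, 6, 3) lies on the plane, its equation is 5x + 5y − 2z = 29.
d = |5·2 + 5·(-29) + (-2)·(-67) − 29| / √(25 + 25 + 4) = |-30| / (3√6) = 5√6/3.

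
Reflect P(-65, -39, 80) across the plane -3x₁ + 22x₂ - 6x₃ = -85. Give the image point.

With n = (-3, 22, -6), the signed offset is (n·P − (-85))/|n|² = -1058/529 = -2.
P' = P − 2t·n = (-65, -39, 80) − (-4)·(-3, 22, -6) = (-77, 49, 56).

(-77, 49, 56)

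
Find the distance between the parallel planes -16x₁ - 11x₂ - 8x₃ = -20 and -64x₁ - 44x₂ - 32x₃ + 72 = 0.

2/21

Divide the second equation by 4 to match normals: -16x₁ - 11x₂ - 8x₃ = -18.
With common normal n = (-16, -11, -8) (|n| = 21), the distance is |(-20) − (-18)|/|n| = 2/21.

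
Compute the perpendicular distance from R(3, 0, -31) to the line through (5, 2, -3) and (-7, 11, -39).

2√29

A direction vector is d = (-12, 9, -36).
AP = (-2, -2, -28), and AP × d = (324, 264, -42).
|AP × d|² = 176436 and |d|² = 1521, so the distance is √(176436/1521) = √116 = 2√29.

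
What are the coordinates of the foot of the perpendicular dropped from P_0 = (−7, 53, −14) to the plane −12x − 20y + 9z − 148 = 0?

n = (−12, −20, 9), |n|² = 625, and n·P_0 − 148 = -1250.
t = -1250/625 = -2, so the foot is P_0 − t·n = (−7, 53, −14) − (-2)·(−12, −20, 9) = (−31, 13, 4).

(-31, 13, 4)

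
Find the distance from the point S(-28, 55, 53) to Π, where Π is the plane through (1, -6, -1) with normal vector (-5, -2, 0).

23√29/29

The plane has equation n·(r − (1, -6, -1)) = 0, i.e. n·r = 7.
Then n·(-28, 55, 53) - 7 = 23.
|n| = √(25 + 4 + 0) = √29, so the distance is |23|/√29 = 23/√29.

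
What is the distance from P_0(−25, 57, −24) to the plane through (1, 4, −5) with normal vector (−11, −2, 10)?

The plane has equation n·(r − (1, 4, −5)) = 0, i.e. n·r = -69.
n = (−11, −2, 10); n·P − (-69) = -10; |n| = 15; distance = 10/15 = 2/3.

2/3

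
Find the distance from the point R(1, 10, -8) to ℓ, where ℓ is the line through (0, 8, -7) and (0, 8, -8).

A direction vector is d = (0, 0, -1).
AP = (1, 2, -1), and AP × d = (-2, 1, 0).
|AP × d|² = 5 and |d|² = 1, so the distance is √5.

√5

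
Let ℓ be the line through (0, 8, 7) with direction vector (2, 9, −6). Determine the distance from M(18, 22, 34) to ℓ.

√1249

Direction vector d = (2, 9, −6).
AP = (18, 14, 27); AP·d = 0, |AP|² = 1249, |d|² = 121.
distance² = |AP|² − (AP·d)²/|d|² = 1249 − 0/121 = 1249, so the distance is √1249.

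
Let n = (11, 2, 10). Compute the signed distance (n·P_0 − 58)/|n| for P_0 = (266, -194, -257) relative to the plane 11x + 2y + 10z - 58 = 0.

n·P_0 − 58 = -90.
|n| = 15, so the signed distance is -90/15 = -6.

-6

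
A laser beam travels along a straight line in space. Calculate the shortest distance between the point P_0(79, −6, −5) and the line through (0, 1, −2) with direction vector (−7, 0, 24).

√5674

Direction vector d = (−7, 0, 24).
AP = (79, −7, −3), and AP × d = (−168, −1875, −49).
|AP × d|² = 3546250 and |d|² = 625, so the distance is √(3546250/625) = √5674.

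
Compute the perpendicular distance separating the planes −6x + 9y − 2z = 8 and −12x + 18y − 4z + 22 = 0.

19/11

Divide the second equation by 2 to match normals: −6x + 9y − 2z = -11.
With common normal n = (−6, 9, −2) (|n| = 11), the distance is |8 − (-11)|/|n| = 19/11.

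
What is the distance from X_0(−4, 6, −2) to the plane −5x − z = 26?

n = (−5, 0, −1); n·P − 26 = -4; |n| = √26; distance = 4/√26 = 2√26/13.

2√26/13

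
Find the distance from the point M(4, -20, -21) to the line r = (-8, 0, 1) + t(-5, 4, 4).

Direction vector d = (-5, 4, 4).
AP = (12, -20, -22); AP·d = -228, |AP|² = 1028, |d|² = 57.
distance² = |AP|² − (AP·d)²/|d|² = 1028 − 51984/57 = 116, so the distance is 2√29.

2√29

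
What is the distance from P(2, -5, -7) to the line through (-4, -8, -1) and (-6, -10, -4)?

9

A direction vector is d = (-2, -2, -3).
AP = (6, 3, -6), and AP × d = (-21, 30, -6).
|AP × d|² = 1377 and |d|² = 17, so the distance is √(1377/17) = √81 = 9.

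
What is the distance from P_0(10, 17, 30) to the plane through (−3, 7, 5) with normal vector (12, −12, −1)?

11/17

The plane has equation n·(r − (−3, 7, 5)) = 0, i.e. n·r = -125.
n = (12, −12, −1); n·P − (-125) = 11; |n| = 17; distance = 11/17.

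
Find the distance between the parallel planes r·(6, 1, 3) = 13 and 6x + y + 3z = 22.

9/√46

Both planes have normal n = (6, 1, 3), |n| = √46. Any point on the first plane is at distance |22 − 13|/|n| = 9/√46 = 9√46/46 from the second.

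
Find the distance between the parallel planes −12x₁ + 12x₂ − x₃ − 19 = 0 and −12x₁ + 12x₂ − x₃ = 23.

Both planes have normal n = (−12, 12, −1), |n| = 17. Any point on the first plane is at distance |23 − 19|/|n| = 4/17 from the second.

4/17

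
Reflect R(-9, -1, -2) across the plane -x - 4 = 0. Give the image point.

With n = (-1, 0, 0), the signed offset is (n·R − 4)/|n|² = 5/1 = 5.
R' = R − 2t·n = (-9, -1, -2) − 10·(-1, 0, 0) = (1, -1, -2).

(1, -1, -2)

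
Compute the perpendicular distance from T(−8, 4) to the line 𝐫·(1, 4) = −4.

d = |1·(-8) + 4·4 − (-4)| / √(1 + 16) = |12|/√17 = 12/√17.

12/√17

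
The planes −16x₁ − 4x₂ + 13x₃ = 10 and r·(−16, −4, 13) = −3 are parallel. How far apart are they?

Both planes have normal n = (−16, −4, 13), |n| = 21. Any point on the first plane is at distance |(-3) − 10|/|n| = 13/21 from the second.

13/21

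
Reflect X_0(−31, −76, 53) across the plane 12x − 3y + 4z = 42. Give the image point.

(-451/13, -976/13, 673/13)

With n = (12, −3, 4), the signed offset is (n·X_0 − 42)/|n|² = 26/169 = 2/13.
X_0' = X_0 − 2t·n = (−31, −76, 53) − (4/13)·(12, −3, 4) = (−451/13, −976/13, 673/13).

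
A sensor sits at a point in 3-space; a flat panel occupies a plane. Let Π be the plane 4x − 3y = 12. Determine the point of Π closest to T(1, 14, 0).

(9, 8, 0)

The perpendicular from T has direction n = (4, −3, 0): r = (1, 14, 0) + t(4, −3, 0).
Substitute into the plane: n·(T + tn) = 12 gives -38 + 25t = 12, so t = 2.
Foot = (1, 14, 0) + 2·(4, −3, 0) = (9, 8, 0).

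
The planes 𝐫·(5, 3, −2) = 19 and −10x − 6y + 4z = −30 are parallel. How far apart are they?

4/√38

Divide the second equation by -2 to match normals: 5x + 3y − 2z = 15.
With common normal n = (5, 3, −2) (|n| = √38), the distance is |19 − 15|/|n| = 4/√38.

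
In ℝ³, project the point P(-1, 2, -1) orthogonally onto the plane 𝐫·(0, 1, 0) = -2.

The perpendicular from P has direction n = (0, 1, 0): r = (-1, 2, -1) + t(0, 1, 0).
Substitute into the plane: n·(P + tn) = -2 gives 2 + 1t = -2, so t = -4.
Foot = (-1, 2, -1) + (-4)·(0, 1, 0) = (-1, -2, -1).

(-1, -2, -1)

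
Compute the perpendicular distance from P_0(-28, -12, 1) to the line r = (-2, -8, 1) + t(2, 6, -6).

2√154

Direction vector d = (2, 6, -6).
AP = (-26, -4, 0), and AP × d = (24, -156, -148).
|AP × d|² = 46816 and |d|² = 76, so the distance is √(46816/76) = √616 = 2√154.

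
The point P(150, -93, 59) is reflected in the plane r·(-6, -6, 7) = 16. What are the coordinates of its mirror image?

n = (-6, -6, 7), |n|² = 121, n·P − 16 = 55, so t = 55/121 = 5/11.
Foot F = P − (5/11)·n = (1680/11, -993/11, 614/11); the reflection is 2F − P = (1710/11, -963/11, 579/11).

(1710/11, -963/11, 579/11)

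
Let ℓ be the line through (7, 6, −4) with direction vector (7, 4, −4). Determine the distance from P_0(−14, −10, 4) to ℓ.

4√2

Direction vector d = (7, 4, −4).
AP = (−21, −16, 8), and AP × d = (32, −28, 28).
|AP × d|² = 2592 and |d|² = 81, so the distance is √(2592/81) = √32 = 4√2.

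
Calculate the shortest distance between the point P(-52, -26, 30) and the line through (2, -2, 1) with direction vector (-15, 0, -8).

Direction vector d = (-15, 0, -8).
AP = (-54, -24, 29), and AP × d = (192, -867, -360).
|AP × d|² = 918153 and |d|² = 289, so the distance is √(918153/289) = √3177 = 3√353.

3√353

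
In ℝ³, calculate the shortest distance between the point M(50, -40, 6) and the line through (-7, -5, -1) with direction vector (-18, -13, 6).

√3994

Direction vector d = (-18, -13, 6).
AP = (57, -35, 7), and AP × d = (-119, -468, -1371).
|AP × d|² = 2112826 and |d|² = 529, so the distance is √(2112826/529) = √3994.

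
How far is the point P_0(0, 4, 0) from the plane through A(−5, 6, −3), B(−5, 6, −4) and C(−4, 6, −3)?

2

AB = (0, 0, −1) and AC = (1, 0, 0), so a normal is n = AB × AC = (0, −1, 0).
n = (0, −1, 0); n·P − (-6) = 2; |n| = 1; distance = 2/1 = 2.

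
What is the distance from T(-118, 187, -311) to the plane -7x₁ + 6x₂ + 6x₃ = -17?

Normal vector n = (-7, 6, 6), and n·(-118, 187, -311) - (-17) = 99.
|n| = √(49 + 36 + 36) = 11, so the distance is |99|/11 = 9.

9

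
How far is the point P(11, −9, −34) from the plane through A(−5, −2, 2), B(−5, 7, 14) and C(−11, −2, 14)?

AB = (0, 9, 12) and AC = (−6, 0, 12), so a normal is n = AB × AC = (108, −72, 54).
n = (108, −72, 54); n·P − (-288) = 288; |n| = 18√61; distance = 288/(18√61) = 16√61/61.

16/√61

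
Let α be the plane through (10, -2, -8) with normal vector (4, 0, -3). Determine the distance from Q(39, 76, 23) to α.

The plane has equation n·(r − (10, -2, -8)) = 0, i.e. n·r = 64.
Then n·(39, 76, 23) - 64 = 23.
|n| = √(16 + 0 + 9) = 5, so the distance is |23|/5 = 23/5.

23/5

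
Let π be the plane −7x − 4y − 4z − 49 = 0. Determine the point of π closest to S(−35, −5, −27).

(-7, 11, -11)

n = (−7, −4, −4), |n|² = 81, and n·S − 49 = 324.
t = 324/81 = 4, so the foot is S − t·n = (−35, −5, −27) − 4·(−7, −4, −4) = (−7, 11, −11).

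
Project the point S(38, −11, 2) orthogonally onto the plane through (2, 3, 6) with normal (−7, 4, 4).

(10, 5, 18)

n = (−7, 4, 4), |n|² = 81, and n·S − 22 = -324.
t = -324/81 = -4, so the foot is S − t·n = (38, −11, 2) − (-4)·(−7, 4, 4) = (10, 5, 18).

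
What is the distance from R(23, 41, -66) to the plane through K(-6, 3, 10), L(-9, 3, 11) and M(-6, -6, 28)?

29/√46

KL = (-3, 0, 1) and KM = (0, -9, 18), so a normal is n = KL × KM = (9, 54, 27).
Then n·(23, 41, -66) - 378 = 261.
|n| = √(81 + 2916 + 729) = 9√46, so the distance is |261|/(9√46) = 29√46/46.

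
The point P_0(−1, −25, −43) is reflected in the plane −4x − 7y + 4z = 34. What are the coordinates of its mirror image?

(-11/3, -89/3, -121/3)

n = (−4, −7, 4), |n|² = 81, n·P_0 − 34 = -27, so t = -27/81 = -1/3.
Foot F = P_0 − (-1/3)·n = (−7/3, −82/3, −125/3); the reflection is 2F − P_0 = (−11/3, −89/3, −121/3).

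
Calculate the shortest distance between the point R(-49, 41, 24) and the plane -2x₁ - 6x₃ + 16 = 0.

3√10/2

Normal vector n = (-2, 0, -6), and n·(-49, 41, 24) - (-16) = -30.
|n| = √(4 + 0 + 36) = 2√10, so the distance is |-30|/(2√10) = 15/√10.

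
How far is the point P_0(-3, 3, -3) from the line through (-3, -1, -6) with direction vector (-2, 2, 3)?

Direction vector d = (-2, 2, 3).
AP = (0, 4, 3); AP·d = 17, |AP|² = 25, |d|² = 17.
distance² = |AP|² − (AP·d)²/|d|² = 25 − 289/17 = 8, so the distance is 2√2.

2√2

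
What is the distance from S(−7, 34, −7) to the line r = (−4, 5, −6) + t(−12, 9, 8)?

√562

Direction vector d = (−12, 9, 8).
AP = (−3, 29, −1), and AP × d = (241, 36, 321).
|AP × d|² = 162418 and |d|² = 289, so the distance is √(162418/289) = √562.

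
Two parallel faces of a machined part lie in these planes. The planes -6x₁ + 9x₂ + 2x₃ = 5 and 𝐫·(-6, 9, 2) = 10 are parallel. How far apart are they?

With common normal n = (-6, 9, 2) (|n| = 11), the distance is |5 − 10|/|n| = 5/11.

5/11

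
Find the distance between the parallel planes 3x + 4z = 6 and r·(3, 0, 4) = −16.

Both planes have normal n = (3, 0, 4), |n| = 5. Any point on the first plane is at distance |(-16) − 6|/|n| = 22/5 from the second.

22/5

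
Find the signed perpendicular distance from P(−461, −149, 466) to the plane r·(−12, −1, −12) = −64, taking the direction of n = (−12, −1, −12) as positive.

n·P − (-64) = 153.
|n| = 17, so the signed distance is 153/17 = 9.

9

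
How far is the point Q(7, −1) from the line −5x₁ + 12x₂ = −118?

The normal to the line is n = (−5, 12) with |n| = 13.
|n·Q − (-118)| = |-47 − (-118)| = 71, so the distance is 71/13.

71/13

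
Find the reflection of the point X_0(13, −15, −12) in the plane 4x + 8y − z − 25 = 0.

(21, 1, -14)

n = (4, 8, −1), |n|² = 81, n·X_0 − 25 = -81, so t = -81/81 = -1.
Foot F = X_0 − (-1)·n = (17, −7, −13); the reflection is 2F − X_0 = (21, 1, −14).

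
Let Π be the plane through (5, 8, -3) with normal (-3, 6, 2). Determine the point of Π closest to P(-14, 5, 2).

(-11, -1, 0)

The perpendicular from P has direction n = (-3, 6, 2): r = (-14, 5, 2) + t(-3, 6, 2).
Substitute into the plane: n·(P + tn) = 27 gives 76 + 49t = 27, so t = -1.
Foot = (-14, 5, 2) + (-1)·(-3, 6, 2) = (-11, -1, 0).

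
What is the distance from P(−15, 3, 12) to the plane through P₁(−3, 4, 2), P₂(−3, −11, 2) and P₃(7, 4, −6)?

P₁P₂ = (0, −15, 0) and P₁P₃ = (10, 0, −8), so a normal is n = P₁P₂ × P₁P₃ = (120, 0, 150).
Then n·(−15, 3, 12) − (−60) = 60.
|n| = √(14400 + 0 + 22500) = 30√41, so the distance is |60|/(30√41) = 2√41/41.

2/√41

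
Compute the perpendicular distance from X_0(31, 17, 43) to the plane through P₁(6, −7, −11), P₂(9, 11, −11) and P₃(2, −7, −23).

P₁P₂ = (3, 18, 0) and P₁P₃ = (−4, 0, −12), so a normal is n = P₁P₂ × P₁P₃ = (−216, 36, 72).
Then n·(31, 17, 43) − (−2340) = −648.
|n| = √(46656 + 1296 + 5184) = 36√41, so the distance is |-648|/(36√41) = 18√41/41.

18√41/41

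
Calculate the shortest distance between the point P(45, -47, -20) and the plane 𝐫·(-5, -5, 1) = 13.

23√51/51

d = |(-5)·45 + (-5)·(-47) + 1·(-20) − 13| / √(25 + 25 + 1) = |-23| / √51 = 23/√51.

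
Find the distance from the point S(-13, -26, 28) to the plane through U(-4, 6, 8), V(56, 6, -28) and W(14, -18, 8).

UV = (60, 0, -36) and UW = (18, -24, 0), so a normal is n = UV × UW = (-864, -648, -1440).
Then n·(-13, -26, 28) - (-11952) = -288.
|n| = √(746496 + 419904 + 2073600) = 1800, so the distance is |-288|/1800 = 4/25.

4/25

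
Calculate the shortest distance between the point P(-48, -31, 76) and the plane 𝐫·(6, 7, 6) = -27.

Normal vector n = (6, 7, 6), and n·(-48, -31, 76) - (-27) = -22.
|n| = √(36 + 49 + 36) = 11, so the distance is |-22|/11 = 2.

2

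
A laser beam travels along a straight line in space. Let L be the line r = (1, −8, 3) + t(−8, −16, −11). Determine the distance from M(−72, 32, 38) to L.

3√857

Direction vector d = (−8, −16, −11).
AP = (−73, 40, 35), and AP × d = (120, −1083, 1488).
|AP × d|² = 3401433 and |d|² = 441, so the distance is √(3401433/441) = √7713 = 3√857.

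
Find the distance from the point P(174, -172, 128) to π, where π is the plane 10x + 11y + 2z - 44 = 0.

4

d = |10·174 + 11·(-172) + 2·128 − 44| / √(100 + 121 + 4) = |60| / 15 = 4.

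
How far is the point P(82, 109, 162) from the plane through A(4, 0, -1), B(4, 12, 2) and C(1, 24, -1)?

9

AB = (0, 12, 3) and AC = (-3, 24, 0), so a normal is n = AB × AC = (-72, -9, 36).
Then n·(82, 109, 162) - (-324) = -729.
|n| = √(5184 + 81 + 1296) = 81, so the distance is |-729|/81 = 9.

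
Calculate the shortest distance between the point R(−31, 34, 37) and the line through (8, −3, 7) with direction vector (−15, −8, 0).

3√389

Direction vector d = (−15, −8, 0).
AP = (−39, 37, 30); AP·d = 289, |AP|² = 3790, |d|² = 289.
distance² = |AP|² − (AP·d)²/|d|² = 3790 − 83521/289 = 3501, so the distance is 3√389.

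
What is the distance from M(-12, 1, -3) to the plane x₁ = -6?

Normal vector n = (1, 0, 0), and n·(-12, 1, -3) - (-6) = -6.
|n| = √(1 + 0 + 0) = 1, so the distance is |-6|/1 = 6.

6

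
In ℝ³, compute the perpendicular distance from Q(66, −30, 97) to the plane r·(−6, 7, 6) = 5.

Normal vector n = (−6, 7, 6), and n·(66, −30, 97) − 5 = −29.
|n| = √(36 + 49 + 36) = 11, so the distance is |-29|/11 = 29/11.

29/11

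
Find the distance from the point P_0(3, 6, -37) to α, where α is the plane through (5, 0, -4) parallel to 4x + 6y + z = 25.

Parallel planes share the normal n = (4, 6, 1); since (5, 0, -4) lies on the plane, its equation is 4x + 6y + z = 16.
d = |4·3 + 6·6 + 1·(-37) − 16| / √(16 + 36 + 1) = |-5| / √53 = 5/√53.

5/√53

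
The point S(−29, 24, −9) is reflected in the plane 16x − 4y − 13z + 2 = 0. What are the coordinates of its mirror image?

n = (16, −4, −13), |n|² = 441, n·S − (-2) = -441, so t = -441/441 = -1.
Foot F = S − (-1)·n = (−13, 20, −22); the reflection is 2F − S = (3, 16, −35).

(3, 16, -35)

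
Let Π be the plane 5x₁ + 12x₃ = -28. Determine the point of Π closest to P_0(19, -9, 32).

(4, -9, -4)

The perpendicular from P_0 has direction n = (5, 0, 12): r = (19, -9, 32) + μ(5, 0, 12).
Substitute into the plane: n·(P_0 + μn) = -28 gives 479 + 169μ = -28, so μ = -3.
Foot = (19, -9, 32) + (-3)·(5, 0, 12) = (4, -9, -4).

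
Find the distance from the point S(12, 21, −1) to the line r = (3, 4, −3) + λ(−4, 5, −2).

Direction vector d = (−4, 5, −2).
AP = (9, 17, 2); AP·d = 45, |AP|² = 374, |d|² = 45.
distance² = |AP|² − (AP·d)²/|d|² = 374 − 2025/45 = 329, so the distance is √329.

√329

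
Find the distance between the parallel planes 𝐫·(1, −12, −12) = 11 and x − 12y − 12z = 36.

Both planes have normal n = (1, −12, −12), |n| = 17. Any point on the first plane is at distance |36 − 11|/|n| = 25/17 from the second.

25/17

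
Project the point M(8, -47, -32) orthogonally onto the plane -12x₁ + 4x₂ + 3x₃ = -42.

The perpendicular from M has direction n = (-12, 4, 3): r = (8, -47, -32) + t(-12, 4, 3).
Substitute into the plane: n·(M + tn) = -42 gives -380 + 169t = -42, so t = 2.
Foot = (8, -47, -32) + 2·(-12, 4, 3) = (-16, -39, -26).

(-16, -39, -26)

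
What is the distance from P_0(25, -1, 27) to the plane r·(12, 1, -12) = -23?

n = (12, 1, -12); n·P − (-23) = -2; |n| = 17; distance = 2/17.

2/17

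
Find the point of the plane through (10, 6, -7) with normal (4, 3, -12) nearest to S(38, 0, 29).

(46, 6, 5)

n = (4, 3, -12), |n|² = 169, and n·S − 142 = -338.
t = -338/169 = -2, so the foot is S − t·n = (38, 0, 29) − (-2)·(4, 3, -12) = (46, 6, 5).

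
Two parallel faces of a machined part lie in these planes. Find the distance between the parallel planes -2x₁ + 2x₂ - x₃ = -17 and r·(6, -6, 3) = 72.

Divide the second equation by -3 to match normals: -2x₁ + 2x₂ - x₃ = -24.
With common normal n = (-2, 2, -1) (|n| = 3), the distance is |(-17) − (-24)|/|n| = 7/3.

7/3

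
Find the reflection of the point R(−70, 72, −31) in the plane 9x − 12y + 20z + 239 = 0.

(-16, 0, 89)

With n = (9, −12, 20), the signed offset is (n·R − (-239))/|n|² = -1875/625 = -3.
R' = R − 2t·n = (−70, 72, −31) − (-6)·(9, −12, 20) = (−16, 0, 89).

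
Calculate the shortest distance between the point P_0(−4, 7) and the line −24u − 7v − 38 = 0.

9/25

The normal to the line is n = (−24, −7) with |n| = 25.
|n·P_0 − 38| = |47 − 38| = 9, so the distance is 9/25.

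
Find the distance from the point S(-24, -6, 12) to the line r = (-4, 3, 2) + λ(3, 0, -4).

Direction vector d = (3, 0, -4).
AP = (-20, -9, 10); AP·d = -100, |AP|² = 581, |d|² = 25.
distance² = |AP|² − (AP·d)²/|d|² = 581 − 10000/25 = 181, so the distance is √181.

√181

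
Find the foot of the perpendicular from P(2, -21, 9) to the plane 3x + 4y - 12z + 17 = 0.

The perpendicular from P has direction n = (3, 4, -12): r = (2, -21, 9) + t(3, 4, -12).
Substitute into the plane: n·(P + tn) = -17 gives -186 + 169t = -17, so t = 1.
Foot = (2, -21, 9) + 1·(3, 4, -12) = (5, -17, -3).

(5, -17, -3)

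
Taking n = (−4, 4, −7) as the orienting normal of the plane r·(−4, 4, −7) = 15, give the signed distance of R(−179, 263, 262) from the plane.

-9

n·R − 15 = -81.
|n| = 9, so the signed distance is -81/9 = -9.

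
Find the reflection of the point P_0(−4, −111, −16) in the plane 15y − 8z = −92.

With n = (0, 15, −8), the signed offset is (n·P_0 − (-92))/|n|² = -1445/289 = -5.
P_0' = P_0 − 2t·n = (−4, −111, −16) − (-10)·(0, 15, −8) = (−4, 39, −96).

(-4, 39, -96)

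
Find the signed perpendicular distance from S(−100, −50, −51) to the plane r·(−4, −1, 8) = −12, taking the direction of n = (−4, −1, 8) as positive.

6

n·S − (-12) = 54.
|n| = 9, so the signed distance is 54/9 = 6.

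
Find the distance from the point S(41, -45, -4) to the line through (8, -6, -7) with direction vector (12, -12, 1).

3√2

Direction vector d = (12, -12, 1).
AP = (33, -39, 3), and AP × d = (-3, 3, 72).
|AP × d|² = 5202 and |d|² = 289, so the distance is √(5202/289) = √18 = 3√2.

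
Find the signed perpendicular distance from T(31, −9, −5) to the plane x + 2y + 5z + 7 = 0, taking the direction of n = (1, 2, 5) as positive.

n·T − (-7) = -5.
|n| = √30, so the signed distance is -√30/6.

-√30/6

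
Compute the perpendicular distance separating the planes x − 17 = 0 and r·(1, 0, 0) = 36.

19

Both planes have normal n = (1, 0, 0), |n| = 1. Any point on the first plane is at distance |36 − 17|/|n| = 19/1 = 19 from the second.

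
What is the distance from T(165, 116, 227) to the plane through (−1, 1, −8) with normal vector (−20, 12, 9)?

7

The plane has equation n·(r − (−1, 1, −8)) = 0, i.e. n·r = -40.
Then n·(165, 116, 227) − (−40) = 175.
|n| = √(400 + 144 + 81) = 25, so the distance is |175|/25 = 7.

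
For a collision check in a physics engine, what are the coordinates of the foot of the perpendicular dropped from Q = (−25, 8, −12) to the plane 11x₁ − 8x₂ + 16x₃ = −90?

(-14, 0, 4)

n = (11, −8, 16), |n|² = 441, and n·Q − (-90) = -441.
t = -441/441 = -1, so the foot is Q − t·n = (−25, 8, −12) − (-1)·(11, −8, 16) = (−14, 0, 4).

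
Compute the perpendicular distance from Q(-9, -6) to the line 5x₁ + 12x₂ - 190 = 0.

The normal to the line is n = (5, 12) with |n| = 13.
|n·Q − 190| = |-117 − 190| = 307, so the distance is 307/13.

307/13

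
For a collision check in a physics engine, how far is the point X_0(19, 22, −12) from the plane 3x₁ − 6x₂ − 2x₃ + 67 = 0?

16/7

Normal vector n = (3, −6, −2), and n·(19, 22, −12) − (−67) = 16.
|n| = √(9 + 36 + 4) = 7, so the distance is |16|/7 = 16/7.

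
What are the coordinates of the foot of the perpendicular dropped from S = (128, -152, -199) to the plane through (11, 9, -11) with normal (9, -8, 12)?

The perpendicular from S has direction n = (9, -8, 12): r = (128, -152, -199) + μ(9, -8, 12).
Substitute into the plane: n·(S + μn) = -105 gives -20 + 289μ = -105, so μ = -5/17.
Foot = (128, -152, -199) + (-5/17)·(9, -8, 12) = (2131/17, -2544/17, -3443/17).

(2131/17, -2544/17, -3443/17)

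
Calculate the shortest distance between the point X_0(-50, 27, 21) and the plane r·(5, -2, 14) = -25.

1

n = (5, -2, 14); n·P − (-25) = 15; |n| = 15; distance = 15/15 = 1.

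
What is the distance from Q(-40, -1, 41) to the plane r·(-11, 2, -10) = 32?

4/15

Normal vector n = (-11, 2, -10), and n·(-40, -1, 41) - 32 = -4.
|n| = √(121 + 4 + 100) = 15, so the distance is |-4|/15 = 4/15.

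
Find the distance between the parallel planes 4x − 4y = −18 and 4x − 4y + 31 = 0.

13/(4√2)

With common normal n = (4, −4, 0) (|n| = 4√2), the distance is |(-18) − (-31)|/|n| = 13/(4√2) = 13√2/8.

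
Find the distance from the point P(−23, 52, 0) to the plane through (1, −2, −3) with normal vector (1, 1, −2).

The plane has equation n·(r − (1, −2, −3)) = 0, i.e. n·r = 5.
n = (1, 1, −2); n·P − 5 = 24; |n| = √6; distance = 24/√6 = 4√6.

4√6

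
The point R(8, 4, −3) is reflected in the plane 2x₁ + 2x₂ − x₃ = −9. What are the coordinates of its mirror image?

(-8, -12, 5)

n = (2, 2, −1), |n|² = 9, n·R − (-9) = 36, so t = 36/9 = 4.
Foot F = R − 4·n = (0, −4, 1); the reflection is 2F − R = (−8, −12, 5).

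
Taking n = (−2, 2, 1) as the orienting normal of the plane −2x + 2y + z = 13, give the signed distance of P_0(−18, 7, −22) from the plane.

n·P_0 − 13 = 15.
|n| = 3, so the signed distance is 15/3 = 5.

5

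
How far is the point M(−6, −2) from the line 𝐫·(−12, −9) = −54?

The normal to the line is n = (−12, −9) with |n| = 15.
|n·M − (-54)| = |90 − (-54)| = 144, so the distance is 144/15 = 48/5.

48/5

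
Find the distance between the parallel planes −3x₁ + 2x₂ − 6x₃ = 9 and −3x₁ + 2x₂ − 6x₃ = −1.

Both planes have normal n = (−3, 2, −6), |n| = 7. Any point on the first plane is at distance |(-1) − 9|/|n| = 10/7 from the second.

10/7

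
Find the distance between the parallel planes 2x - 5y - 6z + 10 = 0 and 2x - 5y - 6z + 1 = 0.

With common normal n = (2, -5, -6) (|n| = √65), the distance is |(-10) − (-1)|/|n| = 9/√65 = 9√65/65.

9√65/65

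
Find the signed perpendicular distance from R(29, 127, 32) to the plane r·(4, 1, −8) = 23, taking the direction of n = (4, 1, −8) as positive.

n·R − 23 = -36.
|n| = 9, so the signed distance is -36/9 = -4.

-4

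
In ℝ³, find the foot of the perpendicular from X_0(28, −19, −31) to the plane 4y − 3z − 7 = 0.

(28, -103/5, -149/5)

The perpendicular from X_0 has direction n = (0, 4, −3): r = (28, −19, −31) + λ(0, 4, −3).
Substitute into the plane: n·(X_0 + λn) = 7 gives 17 + 25λ = 7, so λ = -2/5.
Foot = (28, −19, −31) + (-2/5)·(0, 4, −3) = (28, −103/5, −149/5).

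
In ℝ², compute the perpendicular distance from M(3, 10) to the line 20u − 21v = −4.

146/29

d = |20·3 + (-21)·10 − (-4)| / √(400 + 441) = |-146|/29 = 146/29.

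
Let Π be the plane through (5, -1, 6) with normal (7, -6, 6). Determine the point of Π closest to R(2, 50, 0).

(23, 32, 18)

The perpendicular from R has direction n = (7, -6, 6): r = (2, 50, 0) + λ(7, -6, 6).
Substitute into the plane: n·(R + λn) = 77 gives -286 + 121λ = 77, so λ = 3.
Foot = (2, 50, 0) + 3·(7, -6, 6) = (23, 32, 18).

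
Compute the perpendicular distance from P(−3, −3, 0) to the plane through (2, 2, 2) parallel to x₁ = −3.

Parallel planes share the normal n = (1, 0, 0); since (2, 2, 2) lies on the plane, its equation is x₁ = 2.
d = |1·(-3) − 2| / √(1 + 0 + 0) = |-5| / 1 = 5.

5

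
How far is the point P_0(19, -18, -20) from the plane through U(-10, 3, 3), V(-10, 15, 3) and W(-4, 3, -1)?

11/√13

UV = (0, 12, 0) and UW = (6, 0, -4), so a normal is n = UV × UW = (-48, 0, -72).
Then n·(19, -18, -20) - 264 = 264.
|n| = √(2304 + 0 + 5184) = 24√13, so the distance is |264|/(24√13) = 11/√13.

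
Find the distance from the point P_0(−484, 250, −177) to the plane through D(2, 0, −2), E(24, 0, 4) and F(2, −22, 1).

8

DE = (22, 0, 6) and DF = (0, −22, 3), so a normal is n = DE × DF = (132, −66, −484).
Then n·(−484, 250, −177) − 1232 = 4048.
|n| = √(17424 + 4356 + 234256) = 506, so the distance is |4048|/506 = 8.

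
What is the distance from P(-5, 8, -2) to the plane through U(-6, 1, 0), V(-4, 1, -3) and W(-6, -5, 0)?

√13/13

UV = (2, 0, -3) and UW = (0, -6, 0), so a normal is n = UV × UW = (-18, 0, -12).
n = (-18, 0, -12); n·P − 108 = 6; |n| = 6√13; distance = 6/(6√13) = 1/√13.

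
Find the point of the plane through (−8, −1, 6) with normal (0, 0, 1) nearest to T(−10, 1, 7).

(-10, 1, 6)

The perpendicular from T has direction n = (0, 0, 1): r = (−10, 1, 7) + t(0, 0, 1).
Substitute into the plane: n·(T + tn) = 6 gives 7 + 1t = 6, so t = -1.
Foot = (−10, 1, 7) + (-1)·(0, 0, 1) = (−10, 1, 6).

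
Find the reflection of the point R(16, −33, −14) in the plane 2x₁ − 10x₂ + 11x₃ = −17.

With n = (2, −10, 11), the signed offset is (n·R − (-17))/|n|² = 225/225 = 1.
R' = R − 2t·n = (16, −33, −14) − 2·(2, −10, 11) = (12, −13, −36).

(12, -13, -36)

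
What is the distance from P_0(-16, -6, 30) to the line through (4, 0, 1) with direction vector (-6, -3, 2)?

√493

Direction vector d = (-6, -3, 2).
AP = (-20, -6, 29); AP·d = 196, |AP|² = 1277, |d|² = 49.
distance² = |AP|² − (AP·d)²/|d|² = 1277 − 38416/49 = 493, so the distance is √493.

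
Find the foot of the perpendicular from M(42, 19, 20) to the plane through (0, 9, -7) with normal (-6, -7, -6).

(18, -9, -4)

The perpendicular from M has direction n = (-6, -7, -6): r = (42, 19, 20) + t(-6, -7, -6).
Substitute into the plane: n·(M + tn) = -21 gives -505 + 121t = -21, so t = 4.
Foot = (42, 19, 20) + 4·(-6, -7, -6) = (18, -9, -4).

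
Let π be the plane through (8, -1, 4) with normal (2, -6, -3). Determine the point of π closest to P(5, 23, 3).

(11, 5, -6)

The perpendicular from P has direction n = (2, -6, -3): r = (5, 23, 3) + μ(2, -6, -3).
Substitute into the plane: n·(P + μn) = 10 gives -137 + 49μ = 10, so μ = 3.
Foot = (5, 23, 3) + 3·(2, -6, -3) = (11, 5, -6).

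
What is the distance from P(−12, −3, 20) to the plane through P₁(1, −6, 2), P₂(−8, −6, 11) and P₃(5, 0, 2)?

P₁P₂ = (−9, 0, 9) and P₁P₃ = (4, 6, 0), so a normal is n = P₁P₂ × P₁P₃ = (−54, 36, −54).
Then n·(−12, −3, 20) − (−378) = −162.
|n| = √(2916 + 1296 + 2916) = 18√22, so the distance is |-162|/(18√22) = 9/√22.

9√22/22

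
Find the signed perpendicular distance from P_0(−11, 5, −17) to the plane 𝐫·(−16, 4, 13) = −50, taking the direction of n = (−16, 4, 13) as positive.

25/21

n·P_0 − (-50) = 25.
|n| = 21, so the signed distance is 25/21.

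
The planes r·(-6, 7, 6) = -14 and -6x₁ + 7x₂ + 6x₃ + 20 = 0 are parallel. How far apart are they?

6/11

Both planes have normal n = (-6, 7, 6), |n| = 11. Any point on the first plane is at distance |(-20) − (-14)|/|n| = 6/11 from the second.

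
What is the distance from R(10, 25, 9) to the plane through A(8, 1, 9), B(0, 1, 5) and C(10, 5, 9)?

20√21/21

AB = (−8, 0, −4) and AC = (2, 4, 0), so a normal is n = AB × AC = (16, −8, −32).
Then n·(10, 25, 9) − (−168) = −160.
|n| = √(256 + 64 + 1024) = 8√21, so the distance is |-160|/(8√21) = 20√21/21.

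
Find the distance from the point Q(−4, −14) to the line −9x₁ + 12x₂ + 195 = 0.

21/5

The normal to the line is n = (−9, 12) with |n| = 15.
|n·Q − (-195)| = |-132 − (-195)| = 63, so the distance is 63/15 = 21/5.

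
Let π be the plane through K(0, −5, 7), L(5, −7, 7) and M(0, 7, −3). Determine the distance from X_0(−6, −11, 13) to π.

KL = (5, −2, 0) and KM = (0, 12, −10), so a normal is n = KL × KM = (20, 50, 60).
Then n·(−6, −11, 13) − 170 = −60.
|n| = √(400 + 2500 + 3600) = 10√65, so the distance is |-60|/(10√65) = 6/√65.

6/√65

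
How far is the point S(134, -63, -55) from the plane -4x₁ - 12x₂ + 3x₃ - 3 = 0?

4

d = |(-4)·134 + (-12)·(-63) + 3·(-55) − 3| / √(16 + 144 + 9) = |52| / 13 = 4.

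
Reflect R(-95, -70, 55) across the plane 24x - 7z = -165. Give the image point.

With n = (24, 0, -7), the signed offset is (n·R − (-165))/|n|² = -2500/625 = -4.
R' = R − 2t·n = (-95, -70, 55) − (-8)·(24, 0, -7) = (97, -70, -1).

(97, -70, -1)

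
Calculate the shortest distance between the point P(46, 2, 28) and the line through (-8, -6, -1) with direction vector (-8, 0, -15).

Direction vector d = (-8, 0, -15).
AP = (54, 8, 29), and AP × d = (-120, 578, 64).
|AP × d|² = 352580 and |d|² = 289, so the distance is √(352580/289) = √1220 = 2√305.

2√305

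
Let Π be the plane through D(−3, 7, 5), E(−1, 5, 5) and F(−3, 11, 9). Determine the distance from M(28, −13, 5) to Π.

11/√3

DE = (2, −2, 0) and DF = (0, 4, 4), so a normal is n = DE × DF = (−8, −8, 8).
n = (−8, −8, 8); n·P − 8 = -88; |n| = 8√3; distance = 88/(8√3) = 11√3/3.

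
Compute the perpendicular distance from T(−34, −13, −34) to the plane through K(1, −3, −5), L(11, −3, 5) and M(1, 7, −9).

5√6/9

KL = (10, 0, 10) and KM = (0, 10, −4), so a normal is n = KL × KM = (−100, 40, 100).
n = (−100, 40, 100); n·P − (-720) = 200; |n| = 60√6; distance = 200/(60√6) = 10/(3√6).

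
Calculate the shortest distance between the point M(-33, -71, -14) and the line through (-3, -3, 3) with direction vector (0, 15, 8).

Direction vector d = (0, 15, 8).
AP = (-30, -68, -17), and AP × d = (-289, 240, -450).
|AP × d|² = 343621 and |d|² = 289, so the distance is √(343621/289) = √1189.

√1189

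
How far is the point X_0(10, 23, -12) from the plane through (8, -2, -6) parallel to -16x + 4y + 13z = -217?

Parallel planes share the normal n = (-16, 4, 13); since (8, -2, -6) lies on the plane, its equation is -16x + 4y + 13z = -214.
Then n·(10, 23, -12) - (-214) = -10.
|n| = √(256 + 16 + 169) = 21, so the distance is |-10|/21 = 10/21.

10/21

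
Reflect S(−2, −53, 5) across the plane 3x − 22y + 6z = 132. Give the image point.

n = (3, −22, 6), |n|² = 529, n·S − 132 = 1058, so t = 1058/529 = 2.
Foot F = S − 2·n = (−8, −9, −7); the reflection is 2F − S = (−14, 35, −19).

(-14, 35, -19)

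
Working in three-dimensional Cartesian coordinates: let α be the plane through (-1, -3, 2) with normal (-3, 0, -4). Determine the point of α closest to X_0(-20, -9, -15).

(-5, -9, 5)

n = (-3, 0, -4), |n|² = 25, and n·X_0 − (-5) = 125.
t = 125/25 = 5, so the foot is X_0 − t·n = (-20, -9, -15) − 5·(-3, 0, -4) = (-5, -9, 5).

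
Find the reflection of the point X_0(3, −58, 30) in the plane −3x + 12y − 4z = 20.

(-27, 62, -10)

With n = (−3, 12, −4), the signed offset is (n·X_0 − 20)/|n|² = -845/169 = -5.
X_0' = X_0 − 2t·n = (3, −58, 30) − (-10)·(−3, 12, −4) = (−27, 62, −10).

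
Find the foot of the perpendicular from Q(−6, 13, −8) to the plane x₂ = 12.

(-6, 12, -8)

n = (0, 1, 0), |n|² = 1, and n·Q − 12 = 1.
t = 1/1 = 1, so the foot is Q − t·n = (−6, 13, −8) − 1·(0, 1, 0) = (−6, 12, −8).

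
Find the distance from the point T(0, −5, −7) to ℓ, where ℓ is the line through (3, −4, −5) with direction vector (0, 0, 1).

√10

Direction vector d = (0, 0, 1).
AP = (−3, −1, −2), and AP × d = (−1, 3, 0).
|AP × d|² = 10 and |d|² = 1, so the distance is √10.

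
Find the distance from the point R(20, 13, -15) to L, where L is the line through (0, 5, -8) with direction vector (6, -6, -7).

Direction vector d = (6, -6, -7).
AP = (20, 8, -7); AP·d = 121, |AP|² = 513, |d|² = 121.
distance² = |AP|² − (AP·d)²/|d|² = 513 − 14641/121 = 392, so the distance is 14√2.

14√2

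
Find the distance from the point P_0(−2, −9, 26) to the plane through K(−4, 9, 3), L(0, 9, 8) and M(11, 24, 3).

KL = (4, 0, 5) and KM = (15, 15, 0), so a normal is n = KL × KM = (−75, 75, 60).
n = (−75, 75, 60); n·P − 1155 = -120; |n| = 15√66; distance = 120/(15√66) = 4√66/33.

8/√66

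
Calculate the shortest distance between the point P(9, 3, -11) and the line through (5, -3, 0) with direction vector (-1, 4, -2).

Direction vector d = (-1, 4, -2).
AP = (4, 6, -11); AP·d = 42, |AP|² = 173, |d|² = 21.
distance² = |AP|² − (AP·d)²/|d|² = 173 − 1764/21 = 89, so the distance is √89.

√89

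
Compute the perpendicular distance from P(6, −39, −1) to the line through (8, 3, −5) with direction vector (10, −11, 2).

Direction vector d = (10, −11, 2).
AP = (−2, −42, 4); AP·d = 450, |AP|² = 1784, |d|² = 225.
distance² = |AP|² − (AP·d)²/|d|² = 1784 − 202500/225 = 884, so the distance is 2√221.

2√221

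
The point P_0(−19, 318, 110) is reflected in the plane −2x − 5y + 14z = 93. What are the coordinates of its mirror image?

(-313/15, 940/3, 1846/15)

n = (−2, −5, 14), |n|² = 225, n·P_0 − 93 = -105, so t = -105/225 = -7/15.
Foot F = P_0 − (-7/15)·n = (−299/15, 947/3, 1748/15); the reflection is 2F − P_0 = (−313/15, 940/3, 1846/15).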